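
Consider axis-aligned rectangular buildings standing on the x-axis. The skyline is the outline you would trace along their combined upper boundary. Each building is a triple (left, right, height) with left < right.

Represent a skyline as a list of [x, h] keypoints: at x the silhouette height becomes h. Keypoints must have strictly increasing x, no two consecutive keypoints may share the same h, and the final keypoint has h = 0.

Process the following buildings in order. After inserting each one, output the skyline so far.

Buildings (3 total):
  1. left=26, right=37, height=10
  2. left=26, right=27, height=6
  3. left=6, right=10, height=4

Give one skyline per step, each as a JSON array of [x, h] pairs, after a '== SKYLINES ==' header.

== SKYLINES ==
[[26,10],[37,0]]
[[26,10],[37,0]]
[[6,4],[10,0],[26,10],[37,0]]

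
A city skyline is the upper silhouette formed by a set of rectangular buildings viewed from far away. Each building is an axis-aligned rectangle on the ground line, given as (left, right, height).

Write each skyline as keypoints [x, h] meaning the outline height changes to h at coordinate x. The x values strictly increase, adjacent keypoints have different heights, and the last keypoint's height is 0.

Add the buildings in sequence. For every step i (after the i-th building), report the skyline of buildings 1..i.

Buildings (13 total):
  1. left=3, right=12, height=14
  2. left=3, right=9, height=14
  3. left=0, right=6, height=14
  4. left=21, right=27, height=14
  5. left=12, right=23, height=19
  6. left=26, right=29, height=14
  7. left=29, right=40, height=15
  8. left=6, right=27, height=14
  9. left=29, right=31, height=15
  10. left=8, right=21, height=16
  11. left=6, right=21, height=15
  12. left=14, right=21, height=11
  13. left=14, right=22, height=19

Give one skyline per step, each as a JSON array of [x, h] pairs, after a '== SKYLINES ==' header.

== SKYLINES ==
[[3,14],[12,0]]
[[3,14],[12,0]]
[[0,14],[12,0]]
[[0,14],[12,0],[21,14],[27,0]]
[[0,14],[12,19],[23,14],[27,0]]
[[0,14],[12,19],[23,14],[29,0]]
[[0,14],[12,19],[23,14],[29,15],[40,0]]
[[0,14],[12,19],[23,14],[29,15],[40,0]]
[[0,14],[12,19],[23,14],[29,15],[40,0]]
[[0,14],[8,16],[12,19],[23,14],[29,15],[40,0]]
[[0,14],[6,15],[8,16],[12,19],[23,14],[29,15],[40,0]]
[[0,14],[6,15],[8,16],[12,19],[23,14],[29,15],[40,0]]
[[0,14],[6,15],[8,16],[12,19],[23,14],[29,15],[40,0]]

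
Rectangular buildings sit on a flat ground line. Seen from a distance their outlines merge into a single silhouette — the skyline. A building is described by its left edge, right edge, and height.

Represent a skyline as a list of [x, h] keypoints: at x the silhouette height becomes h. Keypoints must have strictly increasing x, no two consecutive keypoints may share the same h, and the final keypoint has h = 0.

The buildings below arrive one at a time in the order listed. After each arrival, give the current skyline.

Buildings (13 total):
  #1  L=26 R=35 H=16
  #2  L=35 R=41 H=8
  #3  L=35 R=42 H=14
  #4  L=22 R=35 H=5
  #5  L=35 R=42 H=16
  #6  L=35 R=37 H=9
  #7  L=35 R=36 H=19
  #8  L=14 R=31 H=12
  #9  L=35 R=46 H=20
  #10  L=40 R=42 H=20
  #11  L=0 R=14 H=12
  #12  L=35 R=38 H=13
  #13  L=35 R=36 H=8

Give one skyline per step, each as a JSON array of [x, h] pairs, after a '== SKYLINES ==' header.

== SKYLINES ==
[[26,16],[35,0]]
[[26,16],[35,8],[41,0]]
[[26,16],[35,14],[42,0]]
[[22,5],[26,16],[35,14],[42,0]]
[[22,5],[26,16],[42,0]]
[[22,5],[26,16],[42,0]]
[[22,5],[26,16],[35,19],[36,16],[42,0]]
[[14,12],[26,16],[35,19],[36,16],[42,0]]
[[14,12],[26,16],[35,20],[46,0]]
[[14,12],[26,16],[35,20],[46,0]]
[[0,12],[26,16],[35,20],[46,0]]
[[0,12],[26,16],[35,20],[46,0]]
[[0,12],[26,16],[35,20],[46,0]]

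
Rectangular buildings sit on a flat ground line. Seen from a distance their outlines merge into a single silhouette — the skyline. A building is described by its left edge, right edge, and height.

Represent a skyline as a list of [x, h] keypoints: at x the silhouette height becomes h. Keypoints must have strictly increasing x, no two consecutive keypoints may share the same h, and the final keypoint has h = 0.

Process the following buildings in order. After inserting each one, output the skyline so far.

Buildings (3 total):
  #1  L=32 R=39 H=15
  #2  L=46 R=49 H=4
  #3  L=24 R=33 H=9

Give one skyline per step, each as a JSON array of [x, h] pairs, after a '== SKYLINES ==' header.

== SKYLINES ==
[[32,15],[39,0]]
[[32,15],[39,0],[46,4],[49,0]]
[[24,9],[32,15],[39,0],[46,4],[49,0]]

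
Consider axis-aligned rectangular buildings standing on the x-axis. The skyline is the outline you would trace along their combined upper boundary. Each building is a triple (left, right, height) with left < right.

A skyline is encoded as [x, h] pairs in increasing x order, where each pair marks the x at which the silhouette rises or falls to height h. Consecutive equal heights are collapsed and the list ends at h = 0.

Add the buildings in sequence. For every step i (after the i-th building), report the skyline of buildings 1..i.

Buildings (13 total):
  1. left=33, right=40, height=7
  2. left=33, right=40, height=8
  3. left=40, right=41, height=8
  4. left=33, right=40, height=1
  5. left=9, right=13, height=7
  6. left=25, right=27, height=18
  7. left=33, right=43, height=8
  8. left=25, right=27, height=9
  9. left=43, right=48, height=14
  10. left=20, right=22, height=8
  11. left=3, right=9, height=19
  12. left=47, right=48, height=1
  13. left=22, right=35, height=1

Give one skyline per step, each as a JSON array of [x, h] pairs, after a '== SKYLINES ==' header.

== SKYLINES ==
[[33,7],[40,0]]
[[33,8],[40,0]]
[[33,8],[41,0]]
[[33,8],[41,0]]
[[9,7],[13,0],[33,8],[41,0]]
[[9,7],[13,0],[25,18],[27,0],[33,8],[41,0]]
[[9,7],[13,0],[25,18],[27,0],[33,8],[43,0]]
[[9,7],[13,0],[25,18],[27,0],[33,8],[43,0]]
[[9,7],[13,0],[25,18],[27,0],[33,8],[43,14],[48,0]]
[[9,7],[13,0],[20,8],[22,0],[25,18],[27,0],[33,8],[43,14],[48,0]]
[[3,19],[9,7],[13,0],[20,8],[22,0],[25,18],[27,0],[33,8],[43,14],[48,0]]
[[3,19],[9,7],[13,0],[20,8],[22,0],[25,18],[27,0],[33,8],[43,14],[48,0]]
[[3,19],[9,7],[13,0],[20,8],[22,1],[25,18],[27,1],[33,8],[43,14],[48,0]]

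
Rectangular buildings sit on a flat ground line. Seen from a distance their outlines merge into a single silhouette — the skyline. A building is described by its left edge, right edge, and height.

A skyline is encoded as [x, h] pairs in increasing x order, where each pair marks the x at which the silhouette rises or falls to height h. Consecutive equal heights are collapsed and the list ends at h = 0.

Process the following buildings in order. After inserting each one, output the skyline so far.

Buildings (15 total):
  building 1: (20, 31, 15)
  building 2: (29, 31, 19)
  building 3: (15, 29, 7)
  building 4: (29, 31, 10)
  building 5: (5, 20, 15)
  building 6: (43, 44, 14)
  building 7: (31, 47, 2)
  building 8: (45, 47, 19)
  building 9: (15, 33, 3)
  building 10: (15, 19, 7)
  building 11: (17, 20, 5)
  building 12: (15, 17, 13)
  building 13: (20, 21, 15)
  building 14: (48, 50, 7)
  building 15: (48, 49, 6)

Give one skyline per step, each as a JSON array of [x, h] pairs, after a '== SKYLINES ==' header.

== SKYLINES ==
[[20,15],[31,0]]
[[20,15],[29,19],[31,0]]
[[15,7],[20,15],[29,19],[31,0]]
[[15,7],[20,15],[29,19],[31,0]]
[[5,15],[29,19],[31,0]]
[[5,15],[29,19],[31,0],[43,14],[44,0]]
[[5,15],[29,19],[31,2],[43,14],[44,2],[47,0]]
[[5,15],[29,19],[31,2],[43,14],[44,2],[45,19],[47,0]]
[[5,15],[29,19],[31,3],[33,2],[43,14],[44,2],[45,19],[47,0]]
[[5,15],[29,19],[31,3],[33,2],[43,14],[44,2],[45,19],[47,0]]
[[5,15],[29,19],[31,3],[33,2],[43,14],[44,2],[45,19],[47,0]]
[[5,15],[29,19],[31,3],[33,2],[43,14],[44,2],[45,19],[47,0]]
[[5,15],[29,19],[31,3],[33,2],[43,14],[44,2],[45,19],[47,0]]
[[5,15],[29,19],[31,3],[33,2],[43,14],[44,2],[45,19],[47,0],[48,7],[50,0]]
[[5,15],[29,19],[31,3],[33,2],[43,14],[44,2],[45,19],[47,0],[48,7],[50,0]]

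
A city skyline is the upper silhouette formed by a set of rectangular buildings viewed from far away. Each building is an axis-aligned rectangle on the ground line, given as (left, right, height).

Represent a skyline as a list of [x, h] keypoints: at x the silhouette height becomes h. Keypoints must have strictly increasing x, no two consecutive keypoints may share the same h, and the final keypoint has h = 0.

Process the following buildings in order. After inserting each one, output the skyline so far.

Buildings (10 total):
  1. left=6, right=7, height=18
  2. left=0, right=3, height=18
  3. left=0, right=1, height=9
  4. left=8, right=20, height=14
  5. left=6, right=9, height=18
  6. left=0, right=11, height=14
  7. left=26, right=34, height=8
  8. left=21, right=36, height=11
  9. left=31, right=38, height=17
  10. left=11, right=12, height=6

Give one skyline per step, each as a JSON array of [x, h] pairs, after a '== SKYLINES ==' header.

== SKYLINES ==
[[6,18],[7,0]]
[[0,18],[3,0],[6,18],[7,0]]
[[0,18],[3,0],[6,18],[7,0]]
[[0,18],[3,0],[6,18],[7,0],[8,14],[20,0]]
[[0,18],[3,0],[6,18],[9,14],[20,0]]
[[0,18],[3,14],[6,18],[9,14],[20,0]]
[[0,18],[3,14],[6,18],[9,14],[20,0],[26,8],[34,0]]
[[0,18],[3,14],[6,18],[9,14],[20,0],[21,11],[36,0]]
[[0,18],[3,14],[6,18],[9,14],[20,0],[21,11],[31,17],[38,0]]
[[0,18],[3,14],[6,18],[9,14],[20,0],[21,11],[31,17],[38,0]]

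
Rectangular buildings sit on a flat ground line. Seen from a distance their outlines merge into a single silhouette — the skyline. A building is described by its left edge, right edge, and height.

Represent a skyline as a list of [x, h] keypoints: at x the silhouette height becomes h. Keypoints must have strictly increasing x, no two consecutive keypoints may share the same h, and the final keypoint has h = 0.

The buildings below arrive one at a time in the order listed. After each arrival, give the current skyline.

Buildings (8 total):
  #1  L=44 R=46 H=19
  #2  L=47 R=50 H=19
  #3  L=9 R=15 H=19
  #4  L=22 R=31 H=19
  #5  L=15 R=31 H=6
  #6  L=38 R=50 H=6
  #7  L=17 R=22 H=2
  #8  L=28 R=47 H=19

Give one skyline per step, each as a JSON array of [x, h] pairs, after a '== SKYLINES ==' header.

== SKYLINES ==
[[44,19],[46,0]]
[[44,19],[46,0],[47,19],[50,0]]
[[9,19],[15,0],[44,19],[46,0],[47,19],[50,0]]
[[9,19],[15,0],[22,19],[31,0],[44,19],[46,0],[47,19],[50,0]]
[[9,19],[15,6],[22,19],[31,0],[44,19],[46,0],[47,19],[50,0]]
[[9,19],[15,6],[22,19],[31,0],[38,6],[44,19],[46,6],[47,19],[50,0]]
[[9,19],[15,6],[22,19],[31,0],[38,6],[44,19],[46,6],[47,19],[50,0]]
[[9,19],[15,6],[22,19],[50,0]]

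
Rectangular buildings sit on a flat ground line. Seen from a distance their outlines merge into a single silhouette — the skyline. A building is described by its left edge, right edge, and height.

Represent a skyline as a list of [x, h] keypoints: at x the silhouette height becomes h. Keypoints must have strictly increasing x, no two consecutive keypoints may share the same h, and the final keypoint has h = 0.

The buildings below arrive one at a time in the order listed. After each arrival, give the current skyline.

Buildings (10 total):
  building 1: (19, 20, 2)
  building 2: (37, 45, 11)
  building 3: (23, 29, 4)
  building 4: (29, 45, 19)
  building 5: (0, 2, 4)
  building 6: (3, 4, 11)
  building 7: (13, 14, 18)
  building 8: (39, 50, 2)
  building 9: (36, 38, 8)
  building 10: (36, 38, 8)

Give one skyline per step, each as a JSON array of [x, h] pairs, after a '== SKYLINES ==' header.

== SKYLINES ==
[[19,2],[20,0]]
[[19,2],[20,0],[37,11],[45,0]]
[[19,2],[20,0],[23,4],[29,0],[37,11],[45,0]]
[[19,2],[20,0],[23,4],[29,19],[45,0]]
[[0,4],[2,0],[19,2],[20,0],[23,4],[29,19],[45,0]]
[[0,4],[2,0],[3,11],[4,0],[19,2],[20,0],[23,4],[29,19],[45,0]]
[[0,4],[2,0],[3,11],[4,0],[13,18],[14,0],[19,2],[20,0],[23,4],[29,19],[45,0]]
[[0,4],[2,0],[3,11],[4,0],[13,18],[14,0],[19,2],[20,0],[23,4],[29,19],[45,2],[50,0]]
[[0,4],[2,0],[3,11],[4,0],[13,18],[14,0],[19,2],[20,0],[23,4],[29,19],[45,2],[50,0]]
[[0,4],[2,0],[3,11],[4,0],[13,18],[14,0],[19,2],[20,0],[23,4],[29,19],[45,2],[50,0]]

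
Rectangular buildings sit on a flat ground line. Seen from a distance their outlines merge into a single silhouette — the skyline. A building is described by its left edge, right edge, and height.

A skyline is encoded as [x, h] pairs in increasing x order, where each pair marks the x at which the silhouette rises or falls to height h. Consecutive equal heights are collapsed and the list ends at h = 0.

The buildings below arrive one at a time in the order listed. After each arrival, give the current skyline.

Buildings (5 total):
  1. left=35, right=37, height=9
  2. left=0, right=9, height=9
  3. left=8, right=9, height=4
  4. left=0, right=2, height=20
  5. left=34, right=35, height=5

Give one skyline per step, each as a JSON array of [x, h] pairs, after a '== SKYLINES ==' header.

== SKYLINES ==
[[35,9],[37,0]]
[[0,9],[9,0],[35,9],[37,0]]
[[0,9],[9,0],[35,9],[37,0]]
[[0,20],[2,9],[9,0],[35,9],[37,0]]
[[0,20],[2,9],[9,0],[34,5],[35,9],[37,0]]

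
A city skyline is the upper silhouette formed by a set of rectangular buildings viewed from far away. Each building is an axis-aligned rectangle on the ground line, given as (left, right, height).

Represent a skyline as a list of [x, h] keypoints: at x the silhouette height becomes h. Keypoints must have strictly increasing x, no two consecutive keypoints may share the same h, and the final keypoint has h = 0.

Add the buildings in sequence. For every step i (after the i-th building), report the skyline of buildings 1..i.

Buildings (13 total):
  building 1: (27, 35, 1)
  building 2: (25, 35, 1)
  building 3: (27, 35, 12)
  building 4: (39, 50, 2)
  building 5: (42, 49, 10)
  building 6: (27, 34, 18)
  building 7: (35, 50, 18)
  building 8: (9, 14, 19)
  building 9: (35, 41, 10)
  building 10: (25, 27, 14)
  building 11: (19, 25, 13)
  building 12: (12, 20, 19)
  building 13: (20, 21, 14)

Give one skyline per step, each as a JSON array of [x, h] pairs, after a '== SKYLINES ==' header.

== SKYLINES ==
[[27,1],[35,0]]
[[25,1],[35,0]]
[[25,1],[27,12],[35,0]]
[[25,1],[27,12],[35,0],[39,2],[50,0]]
[[25,1],[27,12],[35,0],[39,2],[42,10],[49,2],[50,0]]
[[25,1],[27,18],[34,12],[35,0],[39,2],[42,10],[49,2],[50,0]]
[[25,1],[27,18],[34,12],[35,18],[50,0]]
[[9,19],[14,0],[25,1],[27,18],[34,12],[35,18],[50,0]]
[[9,19],[14,0],[25,1],[27,18],[34,12],[35,18],[50,0]]
[[9,19],[14,0],[25,14],[27,18],[34,12],[35,18],[50,0]]
[[9,19],[14,0],[19,13],[25,14],[27,18],[34,12],[35,18],[50,0]]
[[9,19],[20,13],[25,14],[27,18],[34,12],[35,18],[50,0]]
[[9,19],[20,14],[21,13],[25,14],[27,18],[34,12],[35,18],[50,0]]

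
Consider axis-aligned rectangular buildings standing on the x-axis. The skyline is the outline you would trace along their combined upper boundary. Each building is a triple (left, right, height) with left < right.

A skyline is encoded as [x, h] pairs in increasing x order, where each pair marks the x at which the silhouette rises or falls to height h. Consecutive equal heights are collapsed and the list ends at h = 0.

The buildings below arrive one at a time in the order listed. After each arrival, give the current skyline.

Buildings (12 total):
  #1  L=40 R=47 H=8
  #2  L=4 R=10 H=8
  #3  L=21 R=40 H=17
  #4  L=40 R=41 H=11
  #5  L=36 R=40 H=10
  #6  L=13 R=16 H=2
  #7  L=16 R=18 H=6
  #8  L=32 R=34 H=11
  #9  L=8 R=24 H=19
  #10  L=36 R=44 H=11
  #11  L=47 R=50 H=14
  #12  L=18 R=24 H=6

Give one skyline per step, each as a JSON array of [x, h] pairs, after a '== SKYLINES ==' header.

== SKYLINES ==
[[40,8],[47,0]]
[[4,8],[10,0],[40,8],[47,0]]
[[4,8],[10,0],[21,17],[40,8],[47,0]]
[[4,8],[10,0],[21,17],[40,11],[41,8],[47,0]]
[[4,8],[10,0],[21,17],[40,11],[41,8],[47,0]]
[[4,8],[10,0],[13,2],[16,0],[21,17],[40,11],[41,8],[47,0]]
[[4,8],[10,0],[13,2],[16,6],[18,0],[21,17],[40,11],[41,8],[47,0]]
[[4,8],[10,0],[13,2],[16,6],[18,0],[21,17],[40,11],[41,8],[47,0]]
[[4,8],[8,19],[24,17],[40,11],[41,8],[47,0]]
[[4,8],[8,19],[24,17],[40,11],[44,8],[47,0]]
[[4,8],[8,19],[24,17],[40,11],[44,8],[47,14],[50,0]]
[[4,8],[8,19],[24,17],[40,11],[44,8],[47,14],[50,0]]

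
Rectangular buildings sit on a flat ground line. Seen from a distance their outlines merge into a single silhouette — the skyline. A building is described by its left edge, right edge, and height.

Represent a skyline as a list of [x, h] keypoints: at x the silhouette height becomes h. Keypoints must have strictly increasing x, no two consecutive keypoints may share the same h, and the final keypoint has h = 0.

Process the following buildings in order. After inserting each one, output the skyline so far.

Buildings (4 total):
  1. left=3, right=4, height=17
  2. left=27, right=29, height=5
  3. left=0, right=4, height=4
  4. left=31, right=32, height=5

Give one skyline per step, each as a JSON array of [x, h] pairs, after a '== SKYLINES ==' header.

== SKYLINES ==
[[3,17],[4,0]]
[[3,17],[4,0],[27,5],[29,0]]
[[0,4],[3,17],[4,0],[27,5],[29,0]]
[[0,4],[3,17],[4,0],[27,5],[29,0],[31,5],[32,0]]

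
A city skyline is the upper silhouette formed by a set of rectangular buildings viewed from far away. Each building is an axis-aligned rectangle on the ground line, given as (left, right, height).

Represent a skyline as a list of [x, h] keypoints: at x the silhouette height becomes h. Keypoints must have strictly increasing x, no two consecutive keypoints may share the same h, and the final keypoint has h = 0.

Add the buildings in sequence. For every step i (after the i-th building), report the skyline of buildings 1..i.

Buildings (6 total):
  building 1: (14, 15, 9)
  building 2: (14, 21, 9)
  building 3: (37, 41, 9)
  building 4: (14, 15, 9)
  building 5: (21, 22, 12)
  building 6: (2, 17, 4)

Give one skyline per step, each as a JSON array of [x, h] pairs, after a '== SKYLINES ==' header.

== SKYLINES ==
[[14,9],[15,0]]
[[14,9],[21,0]]
[[14,9],[21,0],[37,9],[41,0]]
[[14,9],[21,0],[37,9],[41,0]]
[[14,9],[21,12],[22,0],[37,9],[41,0]]
[[2,4],[14,9],[21,12],[22,0],[37,9],[41,0]]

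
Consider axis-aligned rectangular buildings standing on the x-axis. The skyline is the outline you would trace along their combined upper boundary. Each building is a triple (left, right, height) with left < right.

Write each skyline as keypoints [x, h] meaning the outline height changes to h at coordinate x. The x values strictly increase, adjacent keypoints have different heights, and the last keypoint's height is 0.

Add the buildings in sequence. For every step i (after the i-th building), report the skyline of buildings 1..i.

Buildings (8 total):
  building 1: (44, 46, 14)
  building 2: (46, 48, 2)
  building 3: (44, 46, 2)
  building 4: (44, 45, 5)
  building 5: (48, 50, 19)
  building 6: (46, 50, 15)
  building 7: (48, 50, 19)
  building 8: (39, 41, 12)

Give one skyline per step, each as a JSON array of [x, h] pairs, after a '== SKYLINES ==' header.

== SKYLINES ==
[[44,14],[46,0]]
[[44,14],[46,2],[48,0]]
[[44,14],[46,2],[48,0]]
[[44,14],[46,2],[48,0]]
[[44,14],[46,2],[48,19],[50,0]]
[[44,14],[46,15],[48,19],[50,0]]
[[44,14],[46,15],[48,19],[50,0]]
[[39,12],[41,0],[44,14],[46,15],[48,19],[50,0]]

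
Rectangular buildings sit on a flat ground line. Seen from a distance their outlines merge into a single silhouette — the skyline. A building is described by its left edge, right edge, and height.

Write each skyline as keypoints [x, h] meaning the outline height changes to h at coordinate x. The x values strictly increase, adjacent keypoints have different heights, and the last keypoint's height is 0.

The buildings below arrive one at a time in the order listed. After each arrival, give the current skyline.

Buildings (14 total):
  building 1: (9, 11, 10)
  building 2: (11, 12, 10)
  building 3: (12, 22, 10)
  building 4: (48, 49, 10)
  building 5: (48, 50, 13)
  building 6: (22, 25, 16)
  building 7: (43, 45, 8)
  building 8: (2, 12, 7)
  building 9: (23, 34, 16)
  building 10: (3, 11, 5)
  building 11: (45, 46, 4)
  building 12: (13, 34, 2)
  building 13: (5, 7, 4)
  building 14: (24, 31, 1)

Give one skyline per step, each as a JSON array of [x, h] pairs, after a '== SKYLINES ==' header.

== SKYLINES ==
[[9,10],[11,0]]
[[9,10],[12,0]]
[[9,10],[22,0]]
[[9,10],[22,0],[48,10],[49,0]]
[[9,10],[22,0],[48,13],[50,0]]
[[9,10],[22,16],[25,0],[48,13],[50,0]]
[[9,10],[22,16],[25,0],[43,8],[45,0],[48,13],[50,0]]
[[2,7],[9,10],[22,16],[25,0],[43,8],[45,0],[48,13],[50,0]]
[[2,7],[9,10],[22,16],[34,0],[43,8],[45,0],[48,13],[50,0]]
[[2,7],[9,10],[22,16],[34,0],[43,8],[45,0],[48,13],[50,0]]
[[2,7],[9,10],[22,16],[34,0],[43,8],[45,4],[46,0],[48,13],[50,0]]
[[2,7],[9,10],[22,16],[34,0],[43,8],[45,4],[46,0],[48,13],[50,0]]
[[2,7],[9,10],[22,16],[34,0],[43,8],[45,4],[46,0],[48,13],[50,0]]
[[2,7],[9,10],[22,16],[34,0],[43,8],[45,4],[46,0],[48,13],[50,0]]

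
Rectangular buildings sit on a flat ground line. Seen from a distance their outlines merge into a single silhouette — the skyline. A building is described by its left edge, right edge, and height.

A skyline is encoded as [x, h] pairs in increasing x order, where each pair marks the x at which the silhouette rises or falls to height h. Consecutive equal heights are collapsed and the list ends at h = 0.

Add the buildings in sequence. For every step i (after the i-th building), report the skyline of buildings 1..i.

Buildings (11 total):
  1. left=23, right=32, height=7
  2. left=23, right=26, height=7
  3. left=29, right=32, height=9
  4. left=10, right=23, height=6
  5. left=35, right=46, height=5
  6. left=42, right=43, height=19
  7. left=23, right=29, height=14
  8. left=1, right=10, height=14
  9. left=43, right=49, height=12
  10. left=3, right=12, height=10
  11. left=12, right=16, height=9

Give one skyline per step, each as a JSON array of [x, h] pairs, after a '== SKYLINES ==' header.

== SKYLINES ==
[[23,7],[32,0]]
[[23,7],[32,0]]
[[23,7],[29,9],[32,0]]
[[10,6],[23,7],[29,9],[32,0]]
[[10,6],[23,7],[29,9],[32,0],[35,5],[46,0]]
[[10,6],[23,7],[29,9],[32,0],[35,5],[42,19],[43,5],[46,0]]
[[10,6],[23,14],[29,9],[32,0],[35,5],[42,19],[43,5],[46,0]]
[[1,14],[10,6],[23,14],[29,9],[32,0],[35,5],[42,19],[43,5],[46,0]]
[[1,14],[10,6],[23,14],[29,9],[32,0],[35,5],[42,19],[43,12],[49,0]]
[[1,14],[10,10],[12,6],[23,14],[29,9],[32,0],[35,5],[42,19],[43,12],[49,0]]
[[1,14],[10,10],[12,9],[16,6],[23,14],[29,9],[32,0],[35,5],[42,19],[43,12],[49,0]]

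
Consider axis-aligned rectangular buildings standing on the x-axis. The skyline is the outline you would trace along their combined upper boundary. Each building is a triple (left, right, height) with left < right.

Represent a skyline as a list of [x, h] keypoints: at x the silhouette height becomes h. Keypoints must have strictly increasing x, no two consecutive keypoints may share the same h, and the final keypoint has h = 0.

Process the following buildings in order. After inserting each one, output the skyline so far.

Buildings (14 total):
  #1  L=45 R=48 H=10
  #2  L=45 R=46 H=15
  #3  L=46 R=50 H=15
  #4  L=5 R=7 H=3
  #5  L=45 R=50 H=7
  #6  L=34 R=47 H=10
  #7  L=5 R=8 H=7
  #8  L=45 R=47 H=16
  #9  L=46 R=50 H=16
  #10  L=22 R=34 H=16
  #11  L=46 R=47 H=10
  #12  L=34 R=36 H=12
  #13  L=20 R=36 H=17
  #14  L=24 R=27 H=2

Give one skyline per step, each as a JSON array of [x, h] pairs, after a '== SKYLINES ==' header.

== SKYLINES ==
[[45,10],[48,0]]
[[45,15],[46,10],[48,0]]
[[45,15],[50,0]]
[[5,3],[7,0],[45,15],[50,0]]
[[5,3],[7,0],[45,15],[50,0]]
[[5,3],[7,0],[34,10],[45,15],[50,0]]
[[5,7],[8,0],[34,10],[45,15],[50,0]]
[[5,7],[8,0],[34,10],[45,16],[47,15],[50,0]]
[[5,7],[8,0],[34,10],[45,16],[50,0]]
[[5,7],[8,0],[22,16],[34,10],[45,16],[50,0]]
[[5,7],[8,0],[22,16],[34,10],[45,16],[50,0]]
[[5,7],[8,0],[22,16],[34,12],[36,10],[45,16],[50,0]]
[[5,7],[8,0],[20,17],[36,10],[45,16],[50,0]]
[[5,7],[8,0],[20,17],[36,10],[45,16],[50,0]]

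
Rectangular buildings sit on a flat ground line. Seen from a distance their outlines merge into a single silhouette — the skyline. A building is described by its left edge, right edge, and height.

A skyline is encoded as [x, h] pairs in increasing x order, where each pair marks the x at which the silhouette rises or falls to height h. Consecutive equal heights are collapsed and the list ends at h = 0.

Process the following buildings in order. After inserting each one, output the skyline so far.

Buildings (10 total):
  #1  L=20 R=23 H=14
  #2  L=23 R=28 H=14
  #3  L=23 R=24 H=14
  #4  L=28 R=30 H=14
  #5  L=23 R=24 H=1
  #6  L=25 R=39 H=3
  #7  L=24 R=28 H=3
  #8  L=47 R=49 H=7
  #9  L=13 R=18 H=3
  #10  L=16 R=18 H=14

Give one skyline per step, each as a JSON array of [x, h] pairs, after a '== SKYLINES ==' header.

== SKYLINES ==
[[20,14],[23,0]]
[[20,14],[28,0]]
[[20,14],[28,0]]
[[20,14],[30,0]]
[[20,14],[30,0]]
[[20,14],[30,3],[39,0]]
[[20,14],[30,3],[39,0]]
[[20,14],[30,3],[39,0],[47,7],[49,0]]
[[13,3],[18,0],[20,14],[30,3],[39,0],[47,7],[49,0]]
[[13,3],[16,14],[18,0],[20,14],[30,3],[39,0],[47,7],[49,0]]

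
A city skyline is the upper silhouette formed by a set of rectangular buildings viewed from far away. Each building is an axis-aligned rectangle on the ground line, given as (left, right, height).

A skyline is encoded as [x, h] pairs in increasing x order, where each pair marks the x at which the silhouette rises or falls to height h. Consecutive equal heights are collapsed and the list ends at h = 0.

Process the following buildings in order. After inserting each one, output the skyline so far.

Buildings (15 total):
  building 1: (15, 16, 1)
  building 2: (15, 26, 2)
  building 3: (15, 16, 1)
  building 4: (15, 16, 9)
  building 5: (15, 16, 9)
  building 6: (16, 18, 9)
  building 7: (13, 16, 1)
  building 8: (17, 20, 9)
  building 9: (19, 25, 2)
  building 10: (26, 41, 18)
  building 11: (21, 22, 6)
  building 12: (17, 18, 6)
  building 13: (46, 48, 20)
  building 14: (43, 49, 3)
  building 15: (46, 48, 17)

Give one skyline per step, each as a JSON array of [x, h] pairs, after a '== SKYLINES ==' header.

== SKYLINES ==
[[15,1],[16,0]]
[[15,2],[26,0]]
[[15,2],[26,0]]
[[15,9],[16,2],[26,0]]
[[15,9],[16,2],[26,0]]
[[15,9],[18,2],[26,0]]
[[13,1],[15,9],[18,2],[26,0]]
[[13,1],[15,9],[20,2],[26,0]]
[[13,1],[15,9],[20,2],[26,0]]
[[13,1],[15,9],[20,2],[26,18],[41,0]]
[[13,1],[15,9],[20,2],[21,6],[22,2],[26,18],[41,0]]
[[13,1],[15,9],[20,2],[21,6],[22,2],[26,18],[41,0]]
[[13,1],[15,9],[20,2],[21,6],[22,2],[26,18],[41,0],[46,20],[48,0]]
[[13,1],[15,9],[20,2],[21,6],[22,2],[26,18],[41,0],[43,3],[46,20],[48,3],[49,0]]
[[13,1],[15,9],[20,2],[21,6],[22,2],[26,18],[41,0],[43,3],[46,20],[48,3],[49,0]]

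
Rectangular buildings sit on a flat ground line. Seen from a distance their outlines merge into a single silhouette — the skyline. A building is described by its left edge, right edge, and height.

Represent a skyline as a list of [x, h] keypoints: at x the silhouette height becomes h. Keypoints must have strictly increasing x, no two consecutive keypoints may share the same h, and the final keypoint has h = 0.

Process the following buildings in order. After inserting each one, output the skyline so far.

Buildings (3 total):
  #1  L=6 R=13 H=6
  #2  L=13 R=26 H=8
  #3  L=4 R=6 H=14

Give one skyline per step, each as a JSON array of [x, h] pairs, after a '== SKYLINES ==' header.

== SKYLINES ==
[[6,6],[13,0]]
[[6,6],[13,8],[26,0]]
[[4,14],[6,6],[13,8],[26,0]]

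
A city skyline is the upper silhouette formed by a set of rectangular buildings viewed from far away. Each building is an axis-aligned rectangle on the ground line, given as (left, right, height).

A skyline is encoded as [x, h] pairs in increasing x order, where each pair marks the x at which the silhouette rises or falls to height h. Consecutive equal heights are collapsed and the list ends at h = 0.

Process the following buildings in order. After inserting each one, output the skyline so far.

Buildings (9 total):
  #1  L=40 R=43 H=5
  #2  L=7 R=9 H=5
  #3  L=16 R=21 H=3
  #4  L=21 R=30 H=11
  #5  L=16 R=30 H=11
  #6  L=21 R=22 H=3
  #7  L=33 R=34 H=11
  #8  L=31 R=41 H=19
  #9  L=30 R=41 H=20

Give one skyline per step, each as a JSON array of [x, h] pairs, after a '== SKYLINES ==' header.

== SKYLINES ==
[[40,5],[43,0]]
[[7,5],[9,0],[40,5],[43,0]]
[[7,5],[9,0],[16,3],[21,0],[40,5],[43,0]]
[[7,5],[9,0],[16,3],[21,11],[30,0],[40,5],[43,0]]
[[7,5],[9,0],[16,11],[30,0],[40,5],[43,0]]
[[7,5],[9,0],[16,11],[30,0],[40,5],[43,0]]
[[7,5],[9,0],[16,11],[30,0],[33,11],[34,0],[40,5],[43,0]]
[[7,5],[9,0],[16,11],[30,0],[31,19],[41,5],[43,0]]
[[7,5],[9,0],[16,11],[30,20],[41,5],[43,0]]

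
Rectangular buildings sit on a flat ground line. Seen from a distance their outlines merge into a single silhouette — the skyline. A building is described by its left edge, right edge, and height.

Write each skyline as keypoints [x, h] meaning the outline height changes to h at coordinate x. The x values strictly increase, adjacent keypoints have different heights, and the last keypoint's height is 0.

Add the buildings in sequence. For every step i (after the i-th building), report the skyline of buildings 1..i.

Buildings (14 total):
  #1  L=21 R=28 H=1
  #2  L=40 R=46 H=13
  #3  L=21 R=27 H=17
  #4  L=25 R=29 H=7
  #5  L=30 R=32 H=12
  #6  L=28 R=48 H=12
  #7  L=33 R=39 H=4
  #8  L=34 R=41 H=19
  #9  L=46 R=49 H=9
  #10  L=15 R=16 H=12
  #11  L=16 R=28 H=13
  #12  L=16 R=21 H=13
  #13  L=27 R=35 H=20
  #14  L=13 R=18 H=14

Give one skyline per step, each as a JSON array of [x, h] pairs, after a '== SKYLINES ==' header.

== SKYLINES ==
[[21,1],[28,0]]
[[21,1],[28,0],[40,13],[46,0]]
[[21,17],[27,1],[28,0],[40,13],[46,0]]
[[21,17],[27,7],[29,0],[40,13],[46,0]]
[[21,17],[27,7],[29,0],[30,12],[32,0],[40,13],[46,0]]
[[21,17],[27,7],[28,12],[40,13],[46,12],[48,0]]
[[21,17],[27,7],[28,12],[40,13],[46,12],[48,0]]
[[21,17],[27,7],[28,12],[34,19],[41,13],[46,12],[48,0]]
[[21,17],[27,7],[28,12],[34,19],[41,13],[46,12],[48,9],[49,0]]
[[15,12],[16,0],[21,17],[27,7],[28,12],[34,19],[41,13],[46,12],[48,9],[49,0]]
[[15,12],[16,13],[21,17],[27,13],[28,12],[34,19],[41,13],[46,12],[48,9],[49,0]]
[[15,12],[16,13],[21,17],[27,13],[28,12],[34,19],[41,13],[46,12],[48,9],[49,0]]
[[15,12],[16,13],[21,17],[27,20],[35,19],[41,13],[46,12],[48,9],[49,0]]
[[13,14],[18,13],[21,17],[27,20],[35,19],[41,13],[46,12],[48,9],[49,0]]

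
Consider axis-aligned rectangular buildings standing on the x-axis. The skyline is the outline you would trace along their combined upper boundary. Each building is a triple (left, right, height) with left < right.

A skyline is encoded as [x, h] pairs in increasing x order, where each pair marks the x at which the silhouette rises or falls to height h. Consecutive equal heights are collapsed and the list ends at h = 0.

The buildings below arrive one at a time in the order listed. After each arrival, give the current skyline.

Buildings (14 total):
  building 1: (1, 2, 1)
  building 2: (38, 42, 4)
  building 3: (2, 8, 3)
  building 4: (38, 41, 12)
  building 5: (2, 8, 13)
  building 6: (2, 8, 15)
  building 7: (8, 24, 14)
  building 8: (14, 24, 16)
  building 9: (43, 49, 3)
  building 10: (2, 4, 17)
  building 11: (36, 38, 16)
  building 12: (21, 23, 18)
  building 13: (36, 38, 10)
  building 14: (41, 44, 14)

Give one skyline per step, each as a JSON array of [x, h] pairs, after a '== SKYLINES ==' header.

== SKYLINES ==
[[1,1],[2,0]]
[[1,1],[2,0],[38,4],[42,0]]
[[1,1],[2,3],[8,0],[38,4],[42,0]]
[[1,1],[2,3],[8,0],[38,12],[41,4],[42,0]]
[[1,1],[2,13],[8,0],[38,12],[41,4],[42,0]]
[[1,1],[2,15],[8,0],[38,12],[41,4],[42,0]]
[[1,1],[2,15],[8,14],[24,0],[38,12],[41,4],[42,0]]
[[1,1],[2,15],[8,14],[14,16],[24,0],[38,12],[41,4],[42,0]]
[[1,1],[2,15],[8,14],[14,16],[24,0],[38,12],[41,4],[42,0],[43,3],[49,0]]
[[1,1],[2,17],[4,15],[8,14],[14,16],[24,0],[38,12],[41,4],[42,0],[43,3],[49,0]]
[[1,1],[2,17],[4,15],[8,14],[14,16],[24,0],[36,16],[38,12],[41,4],[42,0],[43,3],[49,0]]
[[1,1],[2,17],[4,15],[8,14],[14,16],[21,18],[23,16],[24,0],[36,16],[38,12],[41,4],[42,0],[43,3],[49,0]]
[[1,1],[2,17],[4,15],[8,14],[14,16],[21,18],[23,16],[24,0],[36,16],[38,12],[41,4],[42,0],[43,3],[49,0]]
[[1,1],[2,17],[4,15],[8,14],[14,16],[21,18],[23,16],[24,0],[36,16],[38,12],[41,14],[44,3],[49,0]]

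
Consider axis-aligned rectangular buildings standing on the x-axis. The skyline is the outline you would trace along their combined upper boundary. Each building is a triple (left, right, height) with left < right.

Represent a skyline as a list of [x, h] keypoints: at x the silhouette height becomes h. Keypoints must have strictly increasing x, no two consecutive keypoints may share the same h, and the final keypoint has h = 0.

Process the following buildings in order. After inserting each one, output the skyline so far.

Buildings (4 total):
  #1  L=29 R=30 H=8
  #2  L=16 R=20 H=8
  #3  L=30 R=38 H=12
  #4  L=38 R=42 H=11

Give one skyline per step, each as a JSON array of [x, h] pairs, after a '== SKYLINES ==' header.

== SKYLINES ==
[[29,8],[30,0]]
[[16,8],[20,0],[29,8],[30,0]]
[[16,8],[20,0],[29,8],[30,12],[38,0]]
[[16,8],[20,0],[29,8],[30,12],[38,11],[42,0]]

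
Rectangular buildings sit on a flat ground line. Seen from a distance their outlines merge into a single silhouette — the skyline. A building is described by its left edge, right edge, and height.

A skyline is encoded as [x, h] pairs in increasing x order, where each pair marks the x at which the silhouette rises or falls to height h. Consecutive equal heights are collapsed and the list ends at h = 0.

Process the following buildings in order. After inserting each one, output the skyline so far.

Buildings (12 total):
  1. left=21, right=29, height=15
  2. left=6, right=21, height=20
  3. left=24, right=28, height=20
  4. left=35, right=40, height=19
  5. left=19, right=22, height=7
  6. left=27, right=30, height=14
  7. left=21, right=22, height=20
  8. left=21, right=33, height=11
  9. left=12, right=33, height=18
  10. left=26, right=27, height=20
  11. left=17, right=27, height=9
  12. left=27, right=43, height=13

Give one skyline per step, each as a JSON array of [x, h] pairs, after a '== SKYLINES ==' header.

== SKYLINES ==
[[21,15],[29,0]]
[[6,20],[21,15],[29,0]]
[[6,20],[21,15],[24,20],[28,15],[29,0]]
[[6,20],[21,15],[24,20],[28,15],[29,0],[35,19],[40,0]]
[[6,20],[21,15],[24,20],[28,15],[29,0],[35,19],[40,0]]
[[6,20],[21,15],[24,20],[28,15],[29,14],[30,0],[35,19],[40,0]]
[[6,20],[22,15],[24,20],[28,15],[29,14],[30,0],[35,19],[40,0]]
[[6,20],[22,15],[24,20],[28,15],[29,14],[30,11],[33,0],[35,19],[40,0]]
[[6,20],[22,18],[24,20],[28,18],[33,0],[35,19],[40,0]]
[[6,20],[22,18],[24,20],[28,18],[33,0],[35,19],[40,0]]
[[6,20],[22,18],[24,20],[28,18],[33,0],[35,19],[40,0]]
[[6,20],[22,18],[24,20],[28,18],[33,13],[35,19],[40,13],[43,0]]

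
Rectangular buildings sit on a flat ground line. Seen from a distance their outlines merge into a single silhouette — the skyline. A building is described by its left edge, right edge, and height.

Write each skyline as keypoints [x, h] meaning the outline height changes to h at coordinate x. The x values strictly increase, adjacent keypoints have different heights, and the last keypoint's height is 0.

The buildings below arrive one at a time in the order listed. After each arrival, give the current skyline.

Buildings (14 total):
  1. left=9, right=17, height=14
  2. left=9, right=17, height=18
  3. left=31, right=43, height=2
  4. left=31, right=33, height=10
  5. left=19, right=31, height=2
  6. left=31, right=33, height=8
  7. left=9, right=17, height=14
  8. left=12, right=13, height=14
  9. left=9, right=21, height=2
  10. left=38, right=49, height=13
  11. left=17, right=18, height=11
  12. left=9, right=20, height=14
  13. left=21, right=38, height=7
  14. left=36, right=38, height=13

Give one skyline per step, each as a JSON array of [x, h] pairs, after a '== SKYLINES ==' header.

== SKYLINES ==
[[9,14],[17,0]]
[[9,18],[17,0]]
[[9,18],[17,0],[31,2],[43,0]]
[[9,18],[17,0],[31,10],[33,2],[43,0]]
[[9,18],[17,0],[19,2],[31,10],[33,2],[43,0]]
[[9,18],[17,0],[19,2],[31,10],[33,2],[43,0]]
[[9,18],[17,0],[19,2],[31,10],[33,2],[43,0]]
[[9,18],[17,0],[19,2],[31,10],[33,2],[43,0]]
[[9,18],[17,2],[31,10],[33,2],[43,0]]
[[9,18],[17,2],[31,10],[33,2],[38,13],[49,0]]
[[9,18],[17,11],[18,2],[31,10],[33,2],[38,13],[49,0]]
[[9,18],[17,14],[20,2],[31,10],[33,2],[38,13],[49,0]]
[[9,18],[17,14],[20,2],[21,7],[31,10],[33,7],[38,13],[49,0]]
[[9,18],[17,14],[20,2],[21,7],[31,10],[33,7],[36,13],[49,0]]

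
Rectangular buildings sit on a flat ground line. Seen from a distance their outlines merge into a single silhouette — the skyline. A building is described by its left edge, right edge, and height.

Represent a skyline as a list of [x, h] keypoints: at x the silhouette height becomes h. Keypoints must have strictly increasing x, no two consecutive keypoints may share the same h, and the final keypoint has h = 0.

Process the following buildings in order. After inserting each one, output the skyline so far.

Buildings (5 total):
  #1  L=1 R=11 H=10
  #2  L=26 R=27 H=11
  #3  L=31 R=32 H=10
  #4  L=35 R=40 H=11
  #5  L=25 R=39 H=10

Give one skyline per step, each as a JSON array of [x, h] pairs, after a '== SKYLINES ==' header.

== SKYLINES ==
[[1,10],[11,0]]
[[1,10],[11,0],[26,11],[27,0]]
[[1,10],[11,0],[26,11],[27,0],[31,10],[32,0]]
[[1,10],[11,0],[26,11],[27,0],[31,10],[32,0],[35,11],[40,0]]
[[1,10],[11,0],[25,10],[26,11],[27,10],[35,11],[40,0]]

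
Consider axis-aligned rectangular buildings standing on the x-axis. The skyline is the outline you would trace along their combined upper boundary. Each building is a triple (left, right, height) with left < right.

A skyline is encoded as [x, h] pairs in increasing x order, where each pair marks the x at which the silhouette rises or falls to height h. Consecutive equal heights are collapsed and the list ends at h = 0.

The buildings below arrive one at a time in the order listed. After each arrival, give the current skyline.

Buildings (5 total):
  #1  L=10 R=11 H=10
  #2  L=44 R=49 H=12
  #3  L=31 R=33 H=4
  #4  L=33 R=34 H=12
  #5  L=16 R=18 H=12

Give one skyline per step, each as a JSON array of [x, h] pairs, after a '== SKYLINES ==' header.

== SKYLINES ==
[[10,10],[11,0]]
[[10,10],[11,0],[44,12],[49,0]]
[[10,10],[11,0],[31,4],[33,0],[44,12],[49,0]]
[[10,10],[11,0],[31,4],[33,12],[34,0],[44,12],[49,0]]
[[10,10],[11,0],[16,12],[18,0],[31,4],[33,12],[34,0],[44,12],[49,0]]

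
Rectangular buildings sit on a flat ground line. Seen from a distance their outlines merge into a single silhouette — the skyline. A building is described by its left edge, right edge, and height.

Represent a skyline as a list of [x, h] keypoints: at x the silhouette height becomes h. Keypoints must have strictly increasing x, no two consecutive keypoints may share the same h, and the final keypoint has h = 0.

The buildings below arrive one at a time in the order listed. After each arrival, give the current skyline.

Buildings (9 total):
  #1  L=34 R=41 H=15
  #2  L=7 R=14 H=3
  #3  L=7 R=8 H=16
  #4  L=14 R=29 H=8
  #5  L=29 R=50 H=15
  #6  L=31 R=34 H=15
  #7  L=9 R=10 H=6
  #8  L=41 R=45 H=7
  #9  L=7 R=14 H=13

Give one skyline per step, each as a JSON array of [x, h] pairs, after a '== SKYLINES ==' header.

== SKYLINES ==
[[34,15],[41,0]]
[[7,3],[14,0],[34,15],[41,0]]
[[7,16],[8,3],[14,0],[34,15],[41,0]]
[[7,16],[8,3],[14,8],[29,0],[34,15],[41,0]]
[[7,16],[8,3],[14,8],[29,15],[50,0]]
[[7,16],[8,3],[14,8],[29,15],[50,0]]
[[7,16],[8,3],[9,6],[10,3],[14,8],[29,15],[50,0]]
[[7,16],[8,3],[9,6],[10,3],[14,8],[29,15],[50,0]]
[[7,16],[8,13],[14,8],[29,15],[50,0]]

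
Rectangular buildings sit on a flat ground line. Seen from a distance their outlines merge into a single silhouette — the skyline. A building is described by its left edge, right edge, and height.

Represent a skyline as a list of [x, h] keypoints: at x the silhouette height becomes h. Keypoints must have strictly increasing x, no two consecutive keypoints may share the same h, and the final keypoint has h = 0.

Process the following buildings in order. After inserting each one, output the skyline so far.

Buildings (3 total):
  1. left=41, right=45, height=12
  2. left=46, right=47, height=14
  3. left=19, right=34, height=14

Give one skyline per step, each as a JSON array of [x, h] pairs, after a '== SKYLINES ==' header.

== SKYLINES ==
[[41,12],[45,0]]
[[41,12],[45,0],[46,14],[47,0]]
[[19,14],[34,0],[41,12],[45,0],[46,14],[47,0]]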